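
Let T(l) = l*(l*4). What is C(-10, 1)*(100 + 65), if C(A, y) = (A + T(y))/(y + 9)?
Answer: -99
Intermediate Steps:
T(l) = 4*l² (T(l) = l*(4*l) = 4*l²)
C(A, y) = (A + 4*y²)/(9 + y) (C(A, y) = (A + 4*y²)/(y + 9) = (A + 4*y²)/(9 + y))
C(-10, 1)*(100 + 65) = ((-10 + 4*1²)/(9 + 1))*(100 + 65) = ((-10 + 4*1)/10)*165 = ((-10 + 4)/10)*165 = ((⅒)*(-6))*165 = -⅗*165 = -99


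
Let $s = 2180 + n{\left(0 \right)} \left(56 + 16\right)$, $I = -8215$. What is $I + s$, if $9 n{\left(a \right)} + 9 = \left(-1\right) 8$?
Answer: $-6171$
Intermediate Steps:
$n{\left(a \right)} = - \frac{17}{9}$ ($n{\left(a \right)} = -1 + \frac{\left(-1\right) 8}{9} = -1 + \frac{1}{9} \left(-8\right) = -1 - \frac{8}{9} = - \frac{17}{9}$)
$s = 2044$ ($s = 2180 - \frac{17 \left(56 + 16\right)}{9} = 2180 - 136 = 2044$)
$I + s = -8215 + 2044 = -6171$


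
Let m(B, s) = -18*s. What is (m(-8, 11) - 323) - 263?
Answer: -784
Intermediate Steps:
(m(-8, 11) - 323) - 263 = (-18*11 - 323) - 263 = (-198 - 323) - 263 = -521 - 263 = -784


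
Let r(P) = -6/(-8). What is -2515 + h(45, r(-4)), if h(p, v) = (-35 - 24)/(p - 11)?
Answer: -85569/34 ≈ -2516.7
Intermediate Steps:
r(P) = 3/4 (r(P) = -6*(-1/8) = 3/4)
h(p, v) = -59/(-11 + p)
-2515 + h(45, r(-4)) = -2515 - 59/(-11 + 45) = -2515 - 59/34 = -85569/34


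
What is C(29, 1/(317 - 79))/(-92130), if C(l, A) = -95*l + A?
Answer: 218563/7308980 ≈ 0.029903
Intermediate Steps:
C(l, A) = A - 95*l
C(29, 1/(317 - 79))/(-92130) = (1/(317 - 79) - 95*29)/(-92130) = (1/238 - 2755)*(-1/92130) = -655689/238*(-1/92130) = 218563/7308980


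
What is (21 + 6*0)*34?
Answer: 714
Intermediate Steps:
(21 + 6*0)*34 = (21 + 0)*34 = 21*34 = 714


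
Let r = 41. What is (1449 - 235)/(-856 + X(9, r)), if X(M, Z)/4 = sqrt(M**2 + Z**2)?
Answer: -64949/44034 - 607*sqrt(1762)/88068 ≈ -1.7643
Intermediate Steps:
X(M, Z) = 4*sqrt(M**2 + Z**2)
(1449 - 235)/(-856 + X(9, r)) = (1449 - 235)/(-856 + 4*sqrt(9**2 + 41**2)) = 1214/(-856 + 4*sqrt(81 + 1681)) = 1214/(-856 + 4*sqrt(1762))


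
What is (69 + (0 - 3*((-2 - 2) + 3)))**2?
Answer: 5184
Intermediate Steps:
(69 + (0 - 3*((-2 - 2) + 3)))**2 = (69 + (0 - 3*(-4 + 3)))**2 = (69 + (0 - 3*(-1)))**2 = (69 + (0 + 3))**2 = (69 + 3)**2 = 72**2 = 5184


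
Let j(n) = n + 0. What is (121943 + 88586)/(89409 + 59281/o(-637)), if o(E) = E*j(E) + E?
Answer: 85292034828/36222506269 ≈ 2.3547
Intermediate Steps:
j(n) = n
o(E) = E + E**2 (o(E) = E*E + E = E**2 + E = E + E**2)
(121943 + 88586)/(89409 + 59281/o(-637)) = (121943 + 88586)/(89409 + 59281/((-637*(1 - 637)))) = 210529/(89409 + 59281/((-637*(-636)))) = 210529/(89409 + 59281/405132) = 210529/(36222506269/405132) = 210529*(405132/36222506269) = 85292034828/36222506269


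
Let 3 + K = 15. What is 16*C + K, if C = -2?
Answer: -20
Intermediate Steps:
K = 12 (K = -3 + 15 = 12)
16*C + K = 16*(-2) + 12 = -32 + 12 = -20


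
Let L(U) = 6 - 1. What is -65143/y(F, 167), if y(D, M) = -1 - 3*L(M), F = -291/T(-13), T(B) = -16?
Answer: 65143/16 ≈ 4071.4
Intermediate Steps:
L(U) = 5
F = 291/16 (F = -291/(-16) = -291*(-1/16) = 291/16 ≈ 18.188)
y(D, M) = -16 (y(D, M) = -1 - 3*5 = -1 - 15 = -16)
-65143/y(F, 167) = -65143/(-16) = -65143*(-1/16) = 65143/16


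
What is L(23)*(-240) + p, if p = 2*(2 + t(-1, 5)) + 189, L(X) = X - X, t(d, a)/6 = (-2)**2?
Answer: 241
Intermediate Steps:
t(d, a) = 24 (t(d, a) = 6*(-2)**2 = 6*4 = 24)
L(X) = 0
p = 241 (p = 2*(2 + 24) + 189 = 2*26 + 189 = 52 + 189 = 241)
L(23)*(-240) + p = 0*(-240) + 241 = 0 + 241 = 241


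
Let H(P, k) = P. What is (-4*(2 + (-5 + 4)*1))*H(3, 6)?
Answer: -12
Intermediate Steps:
(-4*(2 + (-5 + 4)*1))*H(3, 6) = -4*(2 + (-5 + 4)*1)*3 = -4*(2 - 1*1)*3 = -4*(2 - 1)*3 = -4*1*3 = -4*3 = -12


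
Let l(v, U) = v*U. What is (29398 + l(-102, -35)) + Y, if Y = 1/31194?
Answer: 1028403793/31194 ≈ 32968.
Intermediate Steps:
Y = 1/31194 ≈ 3.2057e-5
l(v, U) = U*v
(29398 + l(-102, -35)) + Y = (29398 - 35*(-102)) + 1/31194 = (29398 + 3570) + 1/31194 = 32968 + 1/31194 = 1028403793/31194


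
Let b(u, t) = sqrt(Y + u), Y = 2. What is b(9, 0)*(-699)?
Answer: -699*sqrt(11) ≈ -2318.3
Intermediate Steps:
b(u, t) = sqrt(2 + u)
b(9, 0)*(-699) = sqrt(2 + 9)*(-699) = sqrt(11)*(-699) = -699*sqrt(11)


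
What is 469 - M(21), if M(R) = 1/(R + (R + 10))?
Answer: 24387/52 ≈ 468.98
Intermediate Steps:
M(R) = 1/(10 + 2*R) (M(R) = 1/(R + (10 + R)) = 1/(10 + 2*R))
469 - M(21) = 469 - 1/(2*(5 + 21)) = 469 - 1/(2*26) = 469 - 1*1/52 = 469 - 1/52 = 24387/52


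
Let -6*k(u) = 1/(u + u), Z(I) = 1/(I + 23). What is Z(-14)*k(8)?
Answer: -1/864 ≈ -0.0011574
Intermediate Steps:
Z(I) = 1/(23 + I)
k(u) = -1/(12*u) (k(u) = -1/(6*(u + u)) = -1/(2*u)/6 = -1/(12*u))
Z(-14)*k(8) = (-1/12/8)/(23 - 14) = (-1/12*⅛)/9 = (⅑)*(-1/96) = -1/864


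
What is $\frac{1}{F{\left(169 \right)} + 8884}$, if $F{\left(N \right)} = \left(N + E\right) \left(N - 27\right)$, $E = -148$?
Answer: $\frac{1}{11866} \approx 8.4274 \cdot 10^{-5}$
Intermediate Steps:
$F{\left(N \right)} = \left(-148 + N\right) \left(-27 + N\right)$ ($F{\left(N \right)} = \left(N - 148\right) \left(N - 27\right) = \left(-148 + N\right) \left(-27 + N\right)$)
$\frac{1}{F{\left(169 \right)} + 8884} = \frac{1}{\left(3996 + 169^{2} - 29575\right) + 8884} = \frac{1}{\left(3996 + 28561 - 29575\right) + 8884} = \frac{1}{2982 + 8884} = \frac{1}{11866}$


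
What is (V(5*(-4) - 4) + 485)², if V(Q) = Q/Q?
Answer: 236196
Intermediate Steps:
V(Q) = 1
(V(5*(-4) - 4) + 485)² = (1 + 485)² = 486² = 236196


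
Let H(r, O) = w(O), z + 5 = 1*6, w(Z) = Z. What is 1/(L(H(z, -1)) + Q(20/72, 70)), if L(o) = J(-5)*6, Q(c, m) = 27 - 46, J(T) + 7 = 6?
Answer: -1/25 ≈ -0.040000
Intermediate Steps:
J(T) = -1 (J(T) = -7 + 6 = -1)
z = 1 (z = -5 + 1*6 = -5 + 6 = 1)
H(r, O) = O
Q(c, m) = -19
L(o) = -6 (L(o) = -1*6 = -6)
1/(L(H(z, -1)) + Q(20/72, 70)) = 1/(-6 - 19) = 1/(-25) = -1/25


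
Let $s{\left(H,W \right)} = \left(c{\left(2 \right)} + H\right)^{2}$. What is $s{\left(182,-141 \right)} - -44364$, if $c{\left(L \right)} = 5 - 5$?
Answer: $77488$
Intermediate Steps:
$c{\left(L \right)} = 0$
$s{\left(H,W \right)} = H^{2}$ ($s{\left(H,W \right)} = \left(0 + H\right)^{2} = H^{2}$)
$s{\left(182,-141 \right)} - -44364 = 182^{2} - -44364 = 33124 + 44364 = 77488$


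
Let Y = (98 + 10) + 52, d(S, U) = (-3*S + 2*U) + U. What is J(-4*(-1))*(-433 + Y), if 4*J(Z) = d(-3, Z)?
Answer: -5733/4 ≈ -1433.3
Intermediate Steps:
d(S, U) = -3*S + 3*U
J(Z) = 9/4 + 3*Z/4 (J(Z) = (-3*(-3) + 3*Z)/4 = (9 + 3*Z)/4 = 9/4 + 3*Z/4)
Y = 160 (Y = 108 + 52 = 160)
J(-4*(-1))*(-433 + Y) = (9/4 + 3*(-4*(-1))/4)*(-433 + 160) = (9/4 + (¾)*4)*(-273) = (9/4 + 3)*(-273) = (21/4)*(-273) = -5733/4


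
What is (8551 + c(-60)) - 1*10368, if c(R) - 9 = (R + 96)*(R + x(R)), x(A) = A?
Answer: -6128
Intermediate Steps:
c(R) = 9 + 2*R*(96 + R) (c(R) = 9 + (R + 96)*(R + R) = 9 + (96 + R)*(2*R) = 9 + 2*R*(96 + R))
(8551 + c(-60)) - 1*10368 = (8551 + (9 + 2*(-60)² + 192*(-60))) - 1*10368 = (8551 + (9 + 2*3600 - 11520)) - 10368 = (8551 + (9 + 7200 - 11520)) - 10368 = (8551 - 4311) - 10368 = 4240 - 10368 = -6128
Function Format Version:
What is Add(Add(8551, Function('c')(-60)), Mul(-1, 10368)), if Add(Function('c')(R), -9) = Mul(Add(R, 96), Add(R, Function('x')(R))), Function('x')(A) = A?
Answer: -6128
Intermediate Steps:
Function('c')(R) = Add(9, Mul(2, R, Add(96, R))) (Function('c')(R) = Add(9, Mul(Add(R, 96), Add(R, R))) = Add(9, Mul(Add(96, R), Mul(2, R))) = Add(9, Mul(2, R, Add(96, R))))
Add(Add(8551, Function('c')(-60)), Mul(-1, 10368)) = Add(Add(8551, Add(9, Mul(2, Pow(-60, 2)), Mul(192, -60))), Mul(-1, 10368)) = Add(Add(8551, Add(9, Mul(2, 3600), -11520)), -10368) = Add(Add(8551, Add(9, 7200, -11520)), -10368) = Add(Add(8551, -4311), -10368) = Add(4240, -10368) = -6128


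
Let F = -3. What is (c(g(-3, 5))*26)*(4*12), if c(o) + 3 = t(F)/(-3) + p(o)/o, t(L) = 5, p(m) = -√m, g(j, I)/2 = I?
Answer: -5824 - 624*√10/5 ≈ -6218.7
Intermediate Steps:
g(j, I) = 2*I
c(o) = -14/3 - 1/√o (c(o) = -3 + (5/(-3) + (-√o)/o) = -3 + (5*(-⅓) - 1/√o) = -3 + (-5/3 - 1/√o) = -14/3 - 1/√o)
(c(g(-3, 5))*26)*(4*12) = ((-14/3 - 1/√(2*5))*26)*(4*12) = ((-14/3 - 1/√10)*26)*48 = ((-14/3 - √10/10)*26)*48 = (-364/3 - 13*√10/5)*48 = -5824 - 624*√10/5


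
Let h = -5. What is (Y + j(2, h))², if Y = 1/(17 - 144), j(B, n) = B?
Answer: 64009/16129 ≈ 3.9686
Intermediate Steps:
Y = -1/127 (Y = 1/(-127) = -1/127 ≈ -0.0078740)
(Y + j(2, h))² = (-1/127 + 2)² = (253/127)² = 64009/16129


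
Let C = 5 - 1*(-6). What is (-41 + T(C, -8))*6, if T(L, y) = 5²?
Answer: -96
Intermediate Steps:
C = 11 (C = 5 + 6 = 11)
T(L, y) = 25
(-41 + T(C, -8))*6 = (-41 + 25)*6 = -16*6 = -96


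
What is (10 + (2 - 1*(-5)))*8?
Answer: 136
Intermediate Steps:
(10 + (2 - 1*(-5)))*8 = (10 + (2 + 5))*8 = (10 + 7)*8 = 17*8 = 136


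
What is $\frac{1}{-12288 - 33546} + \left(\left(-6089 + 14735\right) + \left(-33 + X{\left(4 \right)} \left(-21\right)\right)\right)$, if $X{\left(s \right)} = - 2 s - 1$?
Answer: $\frac{403430867}{45834} \approx 8802.0$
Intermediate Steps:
$X{\left(s \right)} = -1 - 2 s$
$\frac{1}{-12288 - 33546} + \left(\left(-6089 + 14735\right) + \left(-33 + X{\left(4 \right)} \left(-21\right)\right)\right) = \frac{1}{-12288 - 33546} + \left(\left(-6089 + 14735\right) - \left(33 - \left(-1 - 8\right) \left(-21\right)\right)\right) = \frac{1}{-45834} + \left(8646 - \left(33 - \left(-1 - 8\right) \left(-21\right)\right)\right) = - \frac{1}{45834} + \left(8646 - -156\right) = - \frac{1}{45834} + \left(8646 + \left(-33 + 189\right)\right) = - \frac{1}{45834} + \left(8646 + 156\right) = - \frac{1}{45834} + 8802 = \frac{403430867}{45834}$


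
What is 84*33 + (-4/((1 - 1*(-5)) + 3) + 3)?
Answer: 24971/9 ≈ 2774.6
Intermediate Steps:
84*33 + (-4/((1 - 1*(-5)) + 3) + 3) = 2772 + (-4/((1 + 5) + 3) + 3) = 2772 + (-4/(6 + 3) + 3) = 2772 + (-4/9 + 3) = 2772 + 23/9 = 24971/9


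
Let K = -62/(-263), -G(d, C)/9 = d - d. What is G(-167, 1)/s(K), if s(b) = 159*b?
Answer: 0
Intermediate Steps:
G(d, C) = 0 (G(d, C) = -9*(d - d) = -9*0 = 0)
K = 62/263 (K = -62*(-1/263) = 62/263 ≈ 0.23574)
G(-167, 1)/s(K) = 0/((159*(62/263))) = 0/(9858/263) = 0*(263/9858) = 0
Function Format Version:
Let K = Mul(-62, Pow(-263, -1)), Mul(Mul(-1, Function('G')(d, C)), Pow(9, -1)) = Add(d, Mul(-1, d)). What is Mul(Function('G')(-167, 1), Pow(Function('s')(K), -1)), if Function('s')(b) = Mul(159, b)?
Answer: 0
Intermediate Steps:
Function('G')(d, C) = 0 (Function('G')(d, C) = Mul(-9, Add(d, Mul(-1, d))) = Mul(-9, 0) = 0)
K = Rational(62, 263) (K = Mul(-62, Rational(-1, 263)) = Rational(62, 263) ≈ 0.23574)
Mul(Function('G')(-167, 1), Pow(Function('s')(K), -1)) = Mul(0, Pow(Mul(159, Rational(62, 263)), -1)) = Mul(0, Pow(Rational(9858, 263), -1)) = Mul(0, Rational(263, 9858)) = 0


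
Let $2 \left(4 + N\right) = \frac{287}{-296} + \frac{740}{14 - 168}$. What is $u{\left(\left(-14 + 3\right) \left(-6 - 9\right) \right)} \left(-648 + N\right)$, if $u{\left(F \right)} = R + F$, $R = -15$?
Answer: $- \frac{2238929025}{22792} \approx -98233.0$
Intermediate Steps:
$N = - \frac{313955}{45584}$ ($N = -4 + \frac{\frac{287}{-296} + \frac{740}{14 - 168}}{2} = -4 + \frac{287 \left(- \frac{1}{296}\right) + \frac{740}{14 - 168}}{2} = -4 + \frac{- \frac{287}{296} + \frac{740}{-154}}{2} = -4 + \frac{- \frac{287}{296} + 740 \left(- \frac{1}{154}\right)}{2} = -4 + \frac{- \frac{287}{296} - \frac{370}{77}}{2} = -4 + \frac{1}{2} \left(- \frac{131619}{22792}\right) = -4 - \frac{131619}{45584} = - \frac{313955}{45584} \approx -6.8874$)
$u{\left(F \right)} = -15 + F$
$u{\left(\left(-14 + 3\right) \left(-6 - 9\right) \right)} \left(-648 + N\right) = \left(-15 + \left(-14 + 3\right) \left(-6 - 9\right)\right) \left(-648 - \frac{313955}{45584}\right) = \left(-15 - -165\right) \left(- \frac{29852387}{45584}\right) = \left(-15 + 165\right) \left(- \frac{29852387}{45584}\right) = 150 \left(- \frac{29852387}{45584}\right) = - \frac{2238929025}{22792}$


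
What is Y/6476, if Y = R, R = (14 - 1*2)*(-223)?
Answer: -669/1619 ≈ -0.41322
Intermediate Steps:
R = -2676 (R = (14 - 2)*(-223) = 12*(-223) = -2676)
Y = -2676
Y/6476 = -2676/6476 = -2676*1/6476 = -669/1619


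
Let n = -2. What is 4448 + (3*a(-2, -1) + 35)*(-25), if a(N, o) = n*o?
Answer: 3423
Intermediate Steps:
a(N, o) = -2*o
4448 + (3*a(-2, -1) + 35)*(-25) = 4448 + (3*(-2*(-1)) + 35)*(-25) = 4448 + (3*2 + 35)*(-25) = 4448 + (6 + 35)*(-25) = 4448 + 41*(-25) = 4448 - 1025 = 3423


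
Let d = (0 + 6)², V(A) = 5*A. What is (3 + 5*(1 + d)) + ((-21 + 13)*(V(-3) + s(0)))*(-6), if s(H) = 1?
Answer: -484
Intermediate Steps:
d = 36 (d = 6² = 36)
(3 + 5*(1 + d)) + ((-21 + 13)*(V(-3) + s(0)))*(-6) = (3 + 5*(1 + 36)) + ((-21 + 13)*(5*(-3) + 1))*(-6) = (3 + 5*37) - 8*(-15 + 1)*(-6) = (3 + 185) - 8*(-14)*(-6) = 188 + 112*(-6) = 188 - 672 = -484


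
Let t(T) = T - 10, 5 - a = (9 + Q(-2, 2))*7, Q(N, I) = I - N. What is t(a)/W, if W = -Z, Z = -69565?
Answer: -96/69565 ≈ -0.0013800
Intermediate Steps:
W = 69565 (W = -1*(-69565) = 69565)
a = -86 (a = 5 - (9 + (2 - 1*(-2)))*7 = 5 - (9 + (2 + 2))*7 = 5 - (9 + 4)*7 = 5 - 13*7 = 5 - 1*91 = 5 - 91 = -86)
t(T) = -10 + T
t(a)/W = (-10 - 86)/69565 = -96*1/69565 = -96/69565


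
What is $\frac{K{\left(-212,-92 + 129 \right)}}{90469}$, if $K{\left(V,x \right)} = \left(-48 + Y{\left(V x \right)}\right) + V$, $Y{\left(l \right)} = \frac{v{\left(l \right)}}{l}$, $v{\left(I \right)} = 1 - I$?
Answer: $- \frac{2047285}{709638836} \approx -0.002885$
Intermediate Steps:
$Y{\left(l \right)} = \frac{1 - l}{l}$
$K{\left(V,x \right)} = -48 + V + \frac{1 - V x}{V x}$ ($K{\left(V,x \right)} = \left(-48 + \frac{1 - V x}{V x}\right) + V = -48 + V + \frac{1 - V x}{V x}$)
$\frac{K{\left(-212,-92 + 129 \right)}}{90469} = \frac{-49 - 212 + \frac{1}{\left(-212\right) \left(-92 + 129\right)}}{90469} = \left(-49 - 212 - \frac{1}{212 \cdot 37}\right) \frac{1}{90469} = \left(-49 - 212 - \frac{1}{7844}\right) \frac{1}{90469} = \left(- \frac{2047285}{7844}\right) \frac{1}{90469} = - \frac{2047285}{709638836}$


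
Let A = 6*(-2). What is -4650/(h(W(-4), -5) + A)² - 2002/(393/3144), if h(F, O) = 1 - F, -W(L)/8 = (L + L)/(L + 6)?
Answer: -29618234/1849 ≈ -16019.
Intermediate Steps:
W(L) = -16*L/(6 + L) (W(L) = -8*(L + L)/(L + 6) = -8*2*L/(6 + L) = -16*L/(6 + L))
A = -12
-4650/(h(W(-4), -5) + A)² - 2002/(393/3144) = -4650/((1 - (-16)*(-4)/(6 - 4)) - 12)² - 2002/(393/3144) = -4650/((1 - (-16)*(-4)/2) - 12)² - 2002/(393*(1/3144)) = -4650/((1 - (-16)*(-4)/2) - 12)² - 2002/⅛ = -4650/((1 - 1*32) - 12)² - 2002*8 = -4650/((1 - 32) - 12)² - 16016 = -4650/(-31 - 12)² - 16016 = -4650/((-43)²) - 16016 = -4650/1849 - 16016 = -29618234/1849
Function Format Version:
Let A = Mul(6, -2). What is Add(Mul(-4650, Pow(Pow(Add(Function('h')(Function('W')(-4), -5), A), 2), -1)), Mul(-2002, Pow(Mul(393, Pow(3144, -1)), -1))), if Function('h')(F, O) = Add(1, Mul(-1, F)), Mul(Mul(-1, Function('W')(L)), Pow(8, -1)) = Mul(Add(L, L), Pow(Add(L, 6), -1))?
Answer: Rational(-29618234, 1849) ≈ -16019.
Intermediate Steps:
Function('W')(L) = Mul(-16, L, Pow(Add(6, L), -1)) (Function('W')(L) = Mul(-8, Mul(Add(L, L), Pow(Add(L, 6), -1))) = Mul(-8, Mul(Mul(2, L), Pow(Add(6, L), -1))) = Mul(-8, Mul(2, L, Pow(Add(6, L), -1))) = Mul(-16, L, Pow(Add(6, L), -1)))
A = -12
Add(Mul(-4650, Pow(Pow(Add(Function('h')(Function('W')(-4), -5), A), 2), -1)), Mul(-2002, Pow(Mul(393, Pow(3144, -1)), -1))) = Add(Mul(-4650, Pow(Pow(Add(Add(1, Mul(-1, Mul(-16, -4, Pow(Add(6, -4), -1)))), -12), 2), -1)), Mul(-2002, Pow(Mul(393, Pow(3144, -1)), -1))) = Add(Mul(-4650, Pow(Pow(Add(Add(1, Mul(-1, Mul(-16, -4, Pow(2, -1)))), -12), 2), -1)), Mul(-2002, Pow(Mul(393, Rational(1, 3144)), -1))) = Add(Mul(-4650, Pow(Pow(Add(Add(1, Mul(-1, Mul(-16, -4, Rational(1, 2)))), -12), 2), -1)), Mul(-2002, Pow(Rational(1, 8), -1))) = Add(Mul(-4650, Pow(Pow(Add(Add(1, Mul(-1, 32)), -12), 2), -1)), Mul(-2002, 8)) = Add(Mul(-4650, Pow(Pow(Add(Add(1, -32), -12), 2), -1)), -16016) = Add(Mul(-4650, Pow(Pow(Add(-31, -12), 2), -1)), -16016) = Add(Mul(-4650, Pow(Pow(-43, 2), -1)), -16016) = Add(Mul(-4650, Pow(1849, -1)), -16016) = Add(Mul(-4650, Rational(1, 1849)), -16016) = Add(Rational(-4650, 1849), -16016) = Rational(-29618234, 1849)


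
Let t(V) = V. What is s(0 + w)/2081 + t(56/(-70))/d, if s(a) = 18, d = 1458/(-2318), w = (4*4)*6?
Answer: 9713126/7585245 ≈ 1.2805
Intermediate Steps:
w = 96 (w = 16*6 = 96)
d = -729/1159 (d = 1458*(-1/2318) = -729/1159 ≈ -0.62899)
s(0 + w)/2081 + t(56/(-70))/d = 18/2081 + (56/(-70))/(-729/1159) = 18*(1/2081) + (56*(-1/70))*(-1159/729) = 18/2081 - 4/5*(-1159/729) = 18/2081 + 4636/3645 = 9713126/7585245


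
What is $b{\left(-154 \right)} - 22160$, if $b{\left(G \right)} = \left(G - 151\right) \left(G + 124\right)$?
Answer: $-13010$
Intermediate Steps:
$b{\left(G \right)} = \left(-151 + G\right) \left(124 + G\right)$
$b{\left(-154 \right)} - 22160 = \left(-18724 + \left(-154\right)^{2} - -4158\right) - 22160 = \left(-18724 + 23716 + 4158\right) - 22160 = 9150 - 22160 = -13010$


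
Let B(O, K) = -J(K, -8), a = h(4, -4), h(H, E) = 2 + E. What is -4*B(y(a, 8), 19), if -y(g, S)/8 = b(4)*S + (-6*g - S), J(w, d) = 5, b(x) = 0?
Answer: 20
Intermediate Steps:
a = -2 (a = 2 - 4 = -2)
y(g, S) = 8*S + 48*g (y(g, S) = -8*(0*S + (-6*g - S)) = -8*(0 + (-S - 6*g)) = -8*(-S - 6*g) = 8*S + 48*g)
B(O, K) = -5 (B(O, K) = -1*5 = -5)
-4*B(y(a, 8), 19) = -4*(-5) = 20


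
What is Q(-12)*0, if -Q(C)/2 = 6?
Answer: 0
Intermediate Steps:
Q(C) = -12 (Q(C) = -2*6 = -12)
Q(-12)*0 = -12*0 = 0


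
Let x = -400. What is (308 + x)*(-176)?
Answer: 16192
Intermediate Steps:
(308 + x)*(-176) = (308 - 400)*(-176) = -92*(-176) = 16192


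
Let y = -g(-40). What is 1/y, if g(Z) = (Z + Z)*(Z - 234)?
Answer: -1/21920 ≈ -4.5620e-5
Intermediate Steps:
g(Z) = 2*Z*(-234 + Z) (g(Z) = (2*Z)*(-234 + Z) = 2*Z*(-234 + Z))
y = -21920 (y = -2*(-40)*(-234 - 40) = -2*(-40)*(-274) = -1*21920 = -21920)
1/y = 1/(-21920) = -1/21920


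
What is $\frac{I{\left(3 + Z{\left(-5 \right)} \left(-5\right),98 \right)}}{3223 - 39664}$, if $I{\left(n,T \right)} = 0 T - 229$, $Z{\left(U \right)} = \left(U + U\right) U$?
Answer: $\frac{229}{36441} \approx 0.0062841$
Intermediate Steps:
$Z{\left(U \right)} = 2 U^{2}$ ($Z{\left(U \right)} = 2 U U = 2 U^{2}$)
$I{\left(n,T \right)} = -229$ ($I{\left(n,T \right)} = 0 - 229 = -229$)
$\frac{I{\left(3 + Z{\left(-5 \right)} \left(-5\right),98 \right)}}{3223 - 39664} = - \frac{229}{3223 - 39664} = - \frac{229}{-36441} = \left(-229\right) \left(- \frac{1}{36441}\right) = \frac{229}{36441}$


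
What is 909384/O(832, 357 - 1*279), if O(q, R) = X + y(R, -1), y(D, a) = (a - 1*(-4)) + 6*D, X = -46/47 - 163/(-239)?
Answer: 1702518412/881235 ≈ 1932.0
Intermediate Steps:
X = -3333/11233 (X = -46*1/47 - 163*(-1/239) = -46/47 + 163/239 = -3333/11233 ≈ -0.29671)
y(D, a) = 4 + a + 6*D (y(D, a) = (a + 4) + 6*D = (4 + a) + 6*D = 4 + a + 6*D)
O(q, R) = 30366/11233 + 6*R (O(q, R) = -3333/11233 + (4 - 1 + 6*R) = -3333/11233 + (3 + 6*R) = 30366/11233 + 6*R)
909384/O(832, 357 - 1*279) = 909384/(30366/11233 + 6*(357 - 1*279)) = 909384/(30366/11233 + 6*(357 - 279)) = 909384/(30366/11233 + 6*78) = 909384/(30366/11233 + 468) = 909384/(5287410/11233) = 909384*(11233/5287410) = 1702518412/881235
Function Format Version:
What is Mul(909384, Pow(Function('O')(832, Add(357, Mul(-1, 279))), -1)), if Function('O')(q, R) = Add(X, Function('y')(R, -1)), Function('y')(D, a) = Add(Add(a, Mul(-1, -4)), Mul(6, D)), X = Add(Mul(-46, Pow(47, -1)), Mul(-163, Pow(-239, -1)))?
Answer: Rational(1702518412, 881235) ≈ 1932.0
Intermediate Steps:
X = Rational(-3333, 11233) (X = Add(Mul(-46, Rational(1, 47)), Mul(-163, Rational(-1, 239))) = Add(Rational(-46, 47), Rational(163, 239)) = Rational(-3333, 11233) ≈ -0.29671)
Function('y')(D, a) = Add(4, a, Mul(6, D)) (Function('y')(D, a) = Add(Add(a, 4), Mul(6, D)) = Add(Add(4, a), Mul(6, D)) = Add(4, a, Mul(6, D)))
Function('O')(q, R) = Add(Rational(30366, 11233), Mul(6, R)) (Function('O')(q, R) = Add(Rational(-3333, 11233), Add(4, -1, Mul(6, R))) = Add(Rational(-3333, 11233), Add(3, Mul(6, R))) = Add(Rational(30366, 11233), Mul(6, R)))
Mul(909384, Pow(Function('O')(832, Add(357, Mul(-1, 279))), -1)) = Mul(909384, Pow(Add(Rational(30366, 11233), Mul(6, Add(357, Mul(-1, 279)))), -1)) = Mul(909384, Pow(Add(Rational(30366, 11233), Mul(6, Add(357, -279))), -1)) = Mul(909384, Pow(Add(Rational(30366, 11233), Mul(6, 78)), -1)) = Mul(909384, Pow(Add(Rational(30366, 11233), 468), -1)) = Mul(909384, Pow(Rational(5287410, 11233), -1)) = Mul(909384, Rational(11233, 5287410)) = Rational(1702518412, 881235)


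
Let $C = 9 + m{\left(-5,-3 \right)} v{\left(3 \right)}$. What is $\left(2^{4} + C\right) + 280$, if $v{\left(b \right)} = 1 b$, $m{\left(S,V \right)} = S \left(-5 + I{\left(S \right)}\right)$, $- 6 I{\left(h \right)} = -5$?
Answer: $\frac{735}{2} \approx 367.5$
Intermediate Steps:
$I{\left(h \right)} = \frac{5}{6}$ ($I{\left(h \right)} = \left(- \frac{1}{6}\right) \left(-5\right) = \frac{5}{6}$)
$m{\left(S,V \right)} = - \frac{25 S}{6}$ ($m{\left(S,V \right)} = S \left(-5 + \frac{5}{6}\right) = S \left(- \frac{25}{6}\right) = - \frac{25 S}{6}$)
$v{\left(b \right)} = b$
$C = \frac{143}{2}$ ($C = 9 + \left(- \frac{25}{6}\right) \left(-5\right) 3 = 9 + \frac{125}{6} \cdot 3 = 9 + \frac{125}{2} = \frac{143}{2} \approx 71.5$)
$\left(2^{4} + C\right) + 280 = \left(2^{4} + \frac{143}{2}\right) + 280 = \left(16 + \frac{143}{2}\right) + 280 = \frac{175}{2} + 280 = \frac{735}{2}$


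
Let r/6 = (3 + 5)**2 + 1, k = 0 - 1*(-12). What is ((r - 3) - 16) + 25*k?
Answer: 671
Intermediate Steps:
k = 12 (k = 0 + 12 = 12)
r = 390 (r = 6*((3 + 5)**2 + 1) = 6*(8**2 + 1) = 6*(64 + 1) = 6*65 = 390)
((r - 3) - 16) + 25*k = ((390 - 3) - 16) + 25*12 = (387 - 16) + 300 = 371 + 300 = 671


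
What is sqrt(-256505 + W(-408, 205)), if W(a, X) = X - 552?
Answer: 2*I*sqrt(64213) ≈ 506.81*I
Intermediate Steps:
W(a, X) = -552 + X
sqrt(-256505 + W(-408, 205)) = sqrt(-256505 + (-552 + 205)) = sqrt(-256505 - 347) = sqrt(-256852) = 2*I*sqrt(64213)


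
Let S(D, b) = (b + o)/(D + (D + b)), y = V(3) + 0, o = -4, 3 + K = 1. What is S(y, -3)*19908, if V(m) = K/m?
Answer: 418068/13 ≈ 32159.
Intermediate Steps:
K = -2 (K = -3 + 1 = -2)
V(m) = -2/m
y = -⅔ (y = -2/3 + 0 = -2*⅓ + 0 = -⅔ + 0 = -⅔ ≈ -0.66667)
S(D, b) = (-4 + b)/(b + 2*D) (S(D, b) = (b - 4)/(D + (D + b)) = (-4 + b)/(b + 2*D))
S(y, -3)*19908 = ((-4 - 3)/(-3 + 2*(-⅔)))*19908 = (-7/(-3 - 4/3))*19908 = (-7/(-13/3))*19908 = -3/13*(-7)*19908 = (21/13)*19908 = 418068/13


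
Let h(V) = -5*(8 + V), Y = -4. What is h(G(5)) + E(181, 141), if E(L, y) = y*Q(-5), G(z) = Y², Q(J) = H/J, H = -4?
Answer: -36/5 ≈ -7.2000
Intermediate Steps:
Q(J) = -4/J
G(z) = 16 (G(z) = (-4)² = 16)
h(V) = -40 - 5*V
E(L, y) = 4*y/5 (E(L, y) = y*(-4/(-5)) = y*(-4*(-⅕)) = y*(⅘) = 4*y/5)
h(G(5)) + E(181, 141) = (-40 - 5*16) + (⅘)*141 = (-40 - 80) + 564/5 = -120 + 564/5 = -36/5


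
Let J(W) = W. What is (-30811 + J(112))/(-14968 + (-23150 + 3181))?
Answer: 30699/34937 ≈ 0.87870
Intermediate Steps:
(-30811 + J(112))/(-14968 + (-23150 + 3181)) = (-30811 + 112)/(-14968 + (-23150 + 3181)) = -30699/(-14968 - 19969) = -30699/(-34937) = -30699*(-1/34937) = 30699/34937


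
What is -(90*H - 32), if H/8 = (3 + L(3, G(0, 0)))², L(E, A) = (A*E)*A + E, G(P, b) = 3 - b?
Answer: -784048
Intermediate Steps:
L(E, A) = E + E*A² (L(E, A) = E*A² + E = E + E*A²)
H = 8712 (H = 8*(3 + 3*(1 + (3 - 1*0)²))² = 8*(3 + 3*(1 + (3 + 0)²))² = 8*(3 + 3*(1 + 3²))² = 8*(3 + 3*(1 + 9))² = 8*(3 + 3*10)² = 8*(3 + 30)² = 8*33² = 8*1089 = 8712)
-(90*H - 32) = -(90*8712 - 32) = -(784080 - 32) = -1*784048 = -784048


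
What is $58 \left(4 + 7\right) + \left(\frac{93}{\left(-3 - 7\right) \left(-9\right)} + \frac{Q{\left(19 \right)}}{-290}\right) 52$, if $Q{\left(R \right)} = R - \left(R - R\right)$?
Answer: $\frac{299422}{435} \approx 688.33$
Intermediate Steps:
$Q{\left(R \right)} = R$ ($Q{\left(R \right)} = R - 0 = R + 0 = R$)
$58 \left(4 + 7\right) + \left(\frac{93}{\left(-3 - 7\right) \left(-9\right)} + \frac{Q{\left(19 \right)}}{-290}\right) 52 = 58 \left(4 + 7\right) + \left(\frac{93}{\left(-3 - 7\right) \left(-9\right)} + \frac{19}{-290}\right) 52 = 58 \cdot 11 + \left(\frac{93}{\left(-10\right) \left(-9\right)} + 19 \left(- \frac{1}{290}\right)\right) 52 = 638 + \left(\frac{93}{90} - \frac{19}{290}\right) 52 = 638 + \left(93 \cdot \frac{1}{90} - \frac{19}{290}\right) 52 = 638 + \left(\frac{31}{30} - \frac{19}{290}\right) 52 = 638 + \frac{421}{435} \cdot 52 = 638 + \frac{21892}{435} = \frac{299422}{435}$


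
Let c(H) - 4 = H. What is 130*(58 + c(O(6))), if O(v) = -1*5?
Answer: 7410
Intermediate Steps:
O(v) = -5
c(H) = 4 + H
130*(58 + c(O(6))) = 130*(58 + (4 - 5)) = 130*(58 - 1) = 130*57 = 7410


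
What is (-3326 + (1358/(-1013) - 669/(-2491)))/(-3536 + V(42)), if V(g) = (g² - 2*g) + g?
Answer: 8395476939/4577416762 ≈ 1.8341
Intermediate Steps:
V(g) = g² - g
(-3326 + (1358/(-1013) - 669/(-2491)))/(-3536 + V(42)) = (-3326 + (1358/(-1013) - 669/(-2491)))/(-3536 + 42*(-1 + 42)) = (-3326 + (1358*(-1/1013) - 669*(-1/2491)))/(-3536 + 42*41) = (-3326 + (-1358/1013 + 669/2491))/(-3536 + 1722) = (-3326 - 2705081/2523383)/(-1814) = -8395476939/2523383*(-1/1814) = 8395476939/4577416762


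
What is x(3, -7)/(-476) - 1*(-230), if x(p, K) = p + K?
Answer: 27371/119 ≈ 230.01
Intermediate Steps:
x(p, K) = K + p
x(3, -7)/(-476) - 1*(-230) = (-7 + 3)/(-476) - 1*(-230) = -4*(-1/476) + 230 = 1/119 + 230 = 27371/119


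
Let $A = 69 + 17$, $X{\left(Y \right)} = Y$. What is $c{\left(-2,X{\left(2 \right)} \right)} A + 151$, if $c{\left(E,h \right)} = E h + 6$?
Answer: $323$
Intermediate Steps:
$c{\left(E,h \right)} = 6 + E h$
$A = 86$
$c{\left(-2,X{\left(2 \right)} \right)} A + 151 = \left(6 - 4\right) 86 + 151 = 2 \cdot 86 + 151 = 172 + 151 = 323$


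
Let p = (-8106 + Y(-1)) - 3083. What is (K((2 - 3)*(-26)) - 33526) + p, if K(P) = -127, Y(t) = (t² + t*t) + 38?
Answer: -44802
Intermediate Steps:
Y(t) = 38 + 2*t² (Y(t) = (t² + t²) + 38 = 2*t² + 38 = 38 + 2*t²)
p = -11149 (p = (-8106 + (38 + 2*(-1)²)) - 3083 = (-8106 + (38 + 2*1)) - 3083 = (-8106 + (38 + 2)) - 3083 = (-8106 + 40) - 3083 = -8066 - 3083 = -11149)
(K((2 - 3)*(-26)) - 33526) + p = (-127 - 33526) - 11149 = -33653 - 11149 = -44802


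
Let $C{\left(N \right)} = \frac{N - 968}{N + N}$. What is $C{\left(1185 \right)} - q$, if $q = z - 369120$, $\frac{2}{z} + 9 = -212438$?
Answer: $\frac{185851740942539}{503499390} \approx 3.6912 \cdot 10^{5}$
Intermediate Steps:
$z = - \frac{2}{212447}$ ($z = \frac{2}{-9 - 212438} = \frac{2}{-212447} = 2 \left(- \frac{1}{212447}\right) = - \frac{2}{212447} \approx -9.4141 \cdot 10^{-6}$)
$C{\left(N \right)} = \frac{-968 + N}{2 N}$
$q = - \frac{78418436642}{212447}$ ($q = - \frac{2}{212447} - 369120 = - \frac{78418436642}{212447} \approx -3.6912 \cdot 10^{5}$)
$C{\left(1185 \right)} - q = \frac{-968 + 1185}{2 \cdot 1185} - - \frac{78418436642}{212447} = \frac{1}{2} \cdot \frac{1}{1185} \cdot 217 + \frac{78418436642}{212447} = \frac{217}{2370} + \frac{78418436642}{212447} = \frac{185851740942539}{503499390}$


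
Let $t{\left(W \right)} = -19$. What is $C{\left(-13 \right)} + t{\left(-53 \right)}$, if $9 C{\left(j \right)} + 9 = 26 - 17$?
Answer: $-19$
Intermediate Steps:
$C{\left(j \right)} = 0$ ($C{\left(j \right)} = -1 + \frac{26 - 17}{9} = -1 + \frac{1}{9} \cdot 9 = -1 + 1 = 0$)
$C{\left(-13 \right)} + t{\left(-53 \right)} = 0 - 19 = -19$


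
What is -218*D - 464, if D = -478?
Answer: 103740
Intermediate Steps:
-218*D - 464 = -218*(-478) - 464 = 104204 - 464 = 103740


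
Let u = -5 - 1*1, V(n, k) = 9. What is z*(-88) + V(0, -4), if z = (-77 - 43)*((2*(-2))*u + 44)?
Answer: 718089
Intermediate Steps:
u = -6 (u = -5 - 1 = -6)
z = -8160 (z = (-77 - 43)*((2*(-2))*(-6) + 44) = -120*(-4*(-6) + 44) = -120*(24 + 44) = -120*68 = -8160)
z*(-88) + V(0, -4) = -8160*(-88) + 9 = 718080 + 9 = 718089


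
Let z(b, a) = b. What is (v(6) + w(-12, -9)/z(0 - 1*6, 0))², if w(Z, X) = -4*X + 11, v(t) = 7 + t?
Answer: 961/36 ≈ 26.694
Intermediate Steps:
w(Z, X) = 11 - 4*X
(v(6) + w(-12, -9)/z(0 - 1*6, 0))² = ((7 + 6) + (11 - 4*(-9))/(0 - 1*6))² = (13 + (11 + 36)/(0 - 6))² = (13 + 47/(-6))² = (13 + 47*(-⅙))² = (13 - 47/6)² = (31/6)² = 961/36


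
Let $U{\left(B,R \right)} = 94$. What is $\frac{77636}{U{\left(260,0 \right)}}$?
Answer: $\frac{38818}{47} \approx 825.92$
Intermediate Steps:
$\frac{77636}{U{\left(260,0 \right)}} = \frac{77636}{94} = 77636 \cdot \frac{1}{94} = \frac{38818}{47}$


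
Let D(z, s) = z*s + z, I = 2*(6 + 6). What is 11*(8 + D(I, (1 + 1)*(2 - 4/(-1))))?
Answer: 3520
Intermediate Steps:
I = 24 (I = 2*12 = 24)
D(z, s) = z + s*z (D(z, s) = s*z + z = z + s*z)
11*(8 + D(I, (1 + 1)*(2 - 4/(-1)))) = 11*(8 + 24*(1 + (1 + 1)*(2 - 4/(-1)))) = 11*(8 + 24*(1 + 2*(2 - 4*(-1)))) = 11*(8 + 24*(1 + 2*(2 + 4))) = 11*(8 + 24*(1 + 2*6)) = 11*(8 + 24*(1 + 12)) = 11*(8 + 24*13) = 11*(8 + 312) = 11*320 = 3520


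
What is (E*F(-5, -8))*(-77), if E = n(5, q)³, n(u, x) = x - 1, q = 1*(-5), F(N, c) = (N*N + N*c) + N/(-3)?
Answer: 1108800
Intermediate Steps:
F(N, c) = N² - N/3 + N*c (F(N, c) = (N² + N*c) + N*(-⅓) = (N² + N*c) - N/3 = N² - N/3 + N*c)
q = -5
n(u, x) = -1 + x
E = -216 (E = (-1 - 5)³ = (-6)³ = -216)
(E*F(-5, -8))*(-77) = -(-1080)*(-⅓ - 5 - 8)*(-77) = -(-1080)*(-40)/3*(-77) = -216*200/3*(-77) = -14400*(-77) = 1108800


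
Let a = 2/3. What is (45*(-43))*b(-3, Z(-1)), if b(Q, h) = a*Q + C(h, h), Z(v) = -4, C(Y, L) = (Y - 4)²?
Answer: -119970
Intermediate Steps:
C(Y, L) = (-4 + Y)²
a = ⅔ (a = 2*(⅓) = ⅔ ≈ 0.66667)
b(Q, h) = (-4 + h)² + 2*Q/3 (b(Q, h) = 2*Q/3 + (-4 + h)² = (-4 + h)² + 2*Q/3)
(45*(-43))*b(-3, Z(-1)) = (45*(-43))*((-4 - 4)² + (⅔)*(-3)) = -1935*((-8)² - 2) = -1935*(64 - 2) = -1935*62 = -119970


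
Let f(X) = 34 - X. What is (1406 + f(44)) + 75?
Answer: 1471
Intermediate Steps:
(1406 + f(44)) + 75 = (1406 + (34 - 1*44)) + 75 = (1406 + (34 - 44)) + 75 = (1406 - 10) + 75 = 1396 + 75 = 1471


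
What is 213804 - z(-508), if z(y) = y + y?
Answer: 214820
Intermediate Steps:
z(y) = 2*y
213804 - z(-508) = 213804 - 2*(-508) = 213804 - 1*(-1016) = 213804 + 1016 = 214820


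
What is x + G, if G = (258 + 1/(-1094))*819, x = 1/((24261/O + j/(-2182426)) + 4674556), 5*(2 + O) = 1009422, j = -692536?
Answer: 1190248912074510673764313037/5632947766990898042398 ≈ 2.1130e+5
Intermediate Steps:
O = 1009412/5 (O = -2 + (⅕)*1009422 = -2 + 1009422/5 = 1009412/5 ≈ 2.0188e+5)
x = 1101483496756/5148946770558407717 (x = 1/((24261/(1009412/5) - 692536/(-2182426)) + 4674556) = 1/((24261*(5/1009412) - 692536*(-1/2182426)) + 4674556) = 1/((121305/1009412 + 346268/1091213) + 4674556) = 1/(481896667381/1101483496756 + 4674556) = 1/(5148946770558407717/1101483496756) = 1101483496756/5148946770558407717 ≈ 2.1392e-7)
G = 231163569/1094 (G = (258 - 1/1094)*819 = (282251/1094)*819 = 231163569/1094 ≈ 2.1130e+5)
x + G = 1101483496756/5148946770558407717 + 231163569/1094 = 1190248912074510673764313037/5632947766990898042398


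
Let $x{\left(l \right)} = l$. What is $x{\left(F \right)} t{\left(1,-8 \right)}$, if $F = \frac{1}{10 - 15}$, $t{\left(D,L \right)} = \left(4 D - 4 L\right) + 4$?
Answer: $-8$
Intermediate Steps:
$t{\left(D,L \right)} = 4 - 4 L + 4 D$ ($t{\left(D,L \right)} = \left(- 4 L + 4 D\right) + 4 = 4 - 4 L + 4 D$)
$F = - \frac{1}{5}$ ($F = \frac{1}{-5} = - \frac{1}{5} \approx -0.2$)
$x{\left(F \right)} t{\left(1,-8 \right)} = - \frac{4 - -32 + 4 \cdot 1}{5} = - \frac{4 + 32 + 4}{5} = \left(- \frac{1}{5}\right) 40 = -8$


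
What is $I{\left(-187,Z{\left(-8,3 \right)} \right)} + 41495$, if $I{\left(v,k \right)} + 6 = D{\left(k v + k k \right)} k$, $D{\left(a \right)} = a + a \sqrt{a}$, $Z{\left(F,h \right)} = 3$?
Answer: $39833 - 3312 i \sqrt{138} \approx 39833.0 - 38907.0 i$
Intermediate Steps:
$D{\left(a \right)} = a + a^{\frac{3}{2}}$
$I{\left(v,k \right)} = -6 + k \left(k^{2} + \left(k^{2} + k v\right)^{\frac{3}{2}} + k v\right)$ ($I{\left(v,k \right)} = -6 + \left(\left(k v + k k\right) + \left(k v + k k\right)^{\frac{3}{2}}\right) k = -6 + \left(\left(k v + k^{2}\right) + \left(k v + k^{2}\right)^{\frac{3}{2}}\right) k = -6 + \left(\left(k^{2} + k v\right) + \left(k^{2} + k v\right)^{\frac{3}{2}}\right) k = -6 + \left(k^{2} + \left(k^{2} + k v\right)^{\frac{3}{2}} + k v\right) k = -6 + k \left(k^{2} + \left(k^{2} + k v\right)^{\frac{3}{2}} + k v\right)$)
$I{\left(-187,Z{\left(-8,3 \right)} \right)} + 41495 = \left(-6 + 3 \left(\left(3 \left(3 - 187\right)\right)^{\frac{3}{2}} + 3 \left(3 - 187\right)\right)\right) + 41495 = \left(-6 + 3 \left(\left(3 \left(-184\right)\right)^{\frac{3}{2}} + 3 \left(-184\right)\right)\right) + 41495 = \left(-6 + 3 \left(\left(-552\right)^{\frac{3}{2}} - 552\right)\right) + 41495 = \left(-6 + 3 \left(- 1104 i \sqrt{138} - 552\right)\right) + 41495 = \left(-6 + 3 \left(-552 - 1104 i \sqrt{138}\right)\right) + 41495 = \left(-6 - \left(1656 + 3312 i \sqrt{138}\right)\right) + 41495 = \left(-1662 - 3312 i \sqrt{138}\right) + 41495 = 39833 - 3312 i \sqrt{138}$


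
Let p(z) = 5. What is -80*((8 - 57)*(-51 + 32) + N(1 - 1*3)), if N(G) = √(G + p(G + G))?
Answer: -74480 - 80*√3 ≈ -74619.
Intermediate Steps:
N(G) = √(5 + G) (N(G) = √(G + 5) = √(5 + G))
-80*((8 - 57)*(-51 + 32) + N(1 - 1*3)) = -80*((8 - 57)*(-51 + 32) + √(5 + (1 - 1*3))) = -80*(-49*(-19) + √(5 + (1 - 3))) = -80*(931 + √(5 - 2)) = -80*(931 + √3) = -74480 - 80*√3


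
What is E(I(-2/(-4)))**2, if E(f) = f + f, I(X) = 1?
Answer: 4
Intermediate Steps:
E(f) = 2*f
E(I(-2/(-4)))**2 = (2*1)**2 = 2**2 = 4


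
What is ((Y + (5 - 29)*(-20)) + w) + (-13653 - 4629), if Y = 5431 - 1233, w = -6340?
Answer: -19944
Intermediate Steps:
Y = 4198
((Y + (5 - 29)*(-20)) + w) + (-13653 - 4629) = ((4198 + (5 - 29)*(-20)) - 6340) + (-13653 - 4629) = ((4198 - 24*(-20)) - 6340) - 18282 = ((4198 + 480) - 6340) - 18282 = (4678 - 6340) - 18282 = -1662 - 18282 = -19944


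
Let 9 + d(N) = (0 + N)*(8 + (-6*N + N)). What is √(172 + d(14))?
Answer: I*√705 ≈ 26.552*I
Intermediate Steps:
d(N) = -9 + N*(8 - 5*N) (d(N) = -9 + (0 + N)*(8 + (-6*N + N)) = -9 + N*(8 - 5*N))
√(172 + d(14)) = √(172 + (-9 - 5*14² + 8*14)) = √(172 + (-9 - 5*196 + 112)) = √(172 + (-9 - 980 + 112)) = √(172 - 877) = √(-705) = I*√705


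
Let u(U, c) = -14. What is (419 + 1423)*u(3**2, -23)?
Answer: -25788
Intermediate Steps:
(419 + 1423)*u(3**2, -23) = (419 + 1423)*(-14) = 1842*(-14) = -25788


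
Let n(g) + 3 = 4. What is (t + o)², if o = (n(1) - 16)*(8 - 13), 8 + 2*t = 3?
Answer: 21025/4 ≈ 5256.3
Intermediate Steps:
t = -5/2 (t = -4 + (½)*3 = -4 + 3/2 = -5/2 ≈ -2.5000)
n(g) = 1 (n(g) = -3 + 4 = 1)
o = 75 (o = (1 - 16)*(8 - 13) = -15*(-5) = 75)
(t + o)² = (-5/2 + 75)² = (145/2)² = 21025/4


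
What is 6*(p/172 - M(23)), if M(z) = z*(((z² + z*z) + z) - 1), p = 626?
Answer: -6407781/43 ≈ -1.4902e+5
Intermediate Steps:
M(z) = z*(-1 + z + 2*z²) (M(z) = z*(((z² + z²) + z) - 1) = z*((2*z² + z) - 1) = z*((z + 2*z²) - 1) = z*(-1 + z + 2*z²))
6*(p/172 - M(23)) = 6*(626/172 - 23*(-1 + 23 + 2*23²)) = 6*(626*(1/172) - 23*(-1 + 23 + 2*529)) = 6*(313/86 - 23*(-1 + 23 + 1058)) = 6*(313/86 - 23*1080) = 6*(313/86 - 1*24840) = 6*(313/86 - 24840) = 6*(-2135927/86) = -6407781/43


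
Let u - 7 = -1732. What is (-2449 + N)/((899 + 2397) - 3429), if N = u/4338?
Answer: 3541829/192318 ≈ 18.417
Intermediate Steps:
u = -1725 (u = 7 - 1732 = -1725)
N = -575/1446 (N = -1725/4338 = -1725*1/4338 = -575/1446 ≈ -0.39765)
(-2449 + N)/((899 + 2397) - 3429) = (-2449 - 575/1446)/((899 + 2397) - 3429) = -3541829/(1446*(3296 - 3429)) = -3541829/1446/(-133) = -3541829/1446*(-1/133) = 3541829/192318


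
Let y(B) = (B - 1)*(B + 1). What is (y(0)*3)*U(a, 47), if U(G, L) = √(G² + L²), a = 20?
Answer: -3*√2609 ≈ -153.24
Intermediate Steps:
y(B) = (1 + B)*(-1 + B) (y(B) = (-1 + B)*(1 + B) = (1 + B)*(-1 + B))
(y(0)*3)*U(a, 47) = ((-1 + 0²)*3)*√(20² + 47²) = ((-1 + 0)*3)*√(400 + 2209) = (-1*3)*√2609 = -3*√2609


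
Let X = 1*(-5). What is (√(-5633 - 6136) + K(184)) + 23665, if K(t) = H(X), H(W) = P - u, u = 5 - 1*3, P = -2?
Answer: 23661 + I*√11769 ≈ 23661.0 + 108.48*I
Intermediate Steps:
u = 2 (u = 5 - 3 = 2)
X = -5
H(W) = -4 (H(W) = -2 - 1*2 = -2 - 2 = -4)
K(t) = -4
(√(-5633 - 6136) + K(184)) + 23665 = (√(-5633 - 6136) - 4) + 23665 = (√(-11769) - 4) + 23665 = (I*√11769 - 4) + 23665 = (-4 + I*√11769) + 23665 = 23661 + I*√11769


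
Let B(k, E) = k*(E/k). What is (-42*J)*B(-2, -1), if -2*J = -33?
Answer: 693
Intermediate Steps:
J = 33/2 (J = -½*(-33) = 33/2 ≈ 16.500)
B(k, E) = E
(-42*J)*B(-2, -1) = -42*33/2*(-1) = -693*(-1) = 693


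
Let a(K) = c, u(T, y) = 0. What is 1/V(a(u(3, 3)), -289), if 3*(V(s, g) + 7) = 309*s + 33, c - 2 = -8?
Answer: -1/614 ≈ -0.0016287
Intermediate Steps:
c = -6 (c = 2 - 8 = -6)
a(K) = -6
V(s, g) = 4 + 103*s (V(s, g) = -7 + (309*s + 33)/3 = -7 + (33 + 309*s)/3 = -7 + (11 + 103*s) = 4 + 103*s)
1/V(a(u(3, 3)), -289) = 1/(4 + 103*(-6)) = 1/(4 - 618) = 1/(-614) = -1/614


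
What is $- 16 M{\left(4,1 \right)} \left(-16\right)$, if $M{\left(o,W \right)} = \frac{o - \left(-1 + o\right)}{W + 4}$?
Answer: $\frac{256}{5} \approx 51.2$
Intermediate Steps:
$M{\left(o,W \right)} = \frac{1}{4 + W}$ ($M{\left(o,W \right)} = \frac{o - \left(-1 + o\right)}{4 + W} = 1 \frac{1}{4 + W} = \frac{1}{4 + W}$)
$- 16 M{\left(4,1 \right)} \left(-16\right) = - \frac{16}{4 + 1} \left(-16\right) = - \frac{16}{5} \left(-16\right) = \left(-16\right) \frac{1}{5} \left(-16\right) = \left(- \frac{16}{5}\right) \left(-16\right) = \frac{256}{5}$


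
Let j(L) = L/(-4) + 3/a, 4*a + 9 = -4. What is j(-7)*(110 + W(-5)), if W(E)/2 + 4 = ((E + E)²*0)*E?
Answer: 2193/26 ≈ 84.346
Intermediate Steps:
a = -13/4 (a = -9/4 + (¼)*(-4) = -9/4 - 1 = -13/4 ≈ -3.2500)
j(L) = -12/13 - L/4 (j(L) = L/(-4) + 3/(-13/4) = L*(-¼) + 3*(-4/13) = -L/4 - 12/13 = -12/13 - L/4)
W(E) = -8 (W(E) = -8 + 2*(((E + E)²*0)*E) = -8 + 2*(((2*E)²*0)*E) = -8 + 2*(((4*E²)*0)*E) = -8 + 2*(0*E) = -8 + 2*0 = -8 + 0 = -8)
j(-7)*(110 + W(-5)) = (-12/13 - ¼*(-7))*(110 - 8) = (-12/13 + 7/4)*102 = (43/52)*102 = 2193/26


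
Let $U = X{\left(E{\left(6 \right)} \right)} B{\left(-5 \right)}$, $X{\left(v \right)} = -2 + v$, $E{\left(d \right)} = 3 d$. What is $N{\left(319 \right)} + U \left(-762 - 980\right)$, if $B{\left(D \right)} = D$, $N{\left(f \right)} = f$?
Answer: $139679$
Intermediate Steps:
$U = -80$ ($U = \left(-2 + 3 \cdot 6\right) \left(-5\right) = \left(-2 + 18\right) \left(-5\right) = 16 \left(-5\right) = -80$)
$N{\left(319 \right)} + U \left(-762 - 980\right) = 319 - 80 \left(-762 - 980\right) = 319 - -139360 = 319 + 139360 = 139679$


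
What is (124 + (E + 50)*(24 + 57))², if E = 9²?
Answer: 115240225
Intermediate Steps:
E = 81
(124 + (E + 50)*(24 + 57))² = (124 + (81 + 50)*(24 + 57))² = (124 + 131*81)² = (124 + 10611)² = 10735² = 115240225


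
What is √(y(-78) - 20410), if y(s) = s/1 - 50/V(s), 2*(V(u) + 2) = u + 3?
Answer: 6*I*√3551603/79 ≈ 143.13*I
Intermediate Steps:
V(u) = -½ + u/2 (V(u) = -2 + (u + 3)/2 = -2 + (3 + u)/2 = -2 + (3/2 + u/2) = -½ + u/2)
y(s) = s - 50/(-½ + s/2) (y(s) = s/1 - 50/(-½ + s/2) = s*1 - 50/(-½ + s/2) = s - 50/(-½ + s/2))
√(y(-78) - 20410) = √((-100 - 78*(-1 - 78))/(-1 - 78) - 20410) = √((-100 - 78*(-79))/(-79) - 20410) = √(-(-100 + 6162)/79 - 20410) = √(-1/79*6062 - 20410) = √(-6062/79 - 20410) = √(-1618452/79) = 6*I*√3551603/79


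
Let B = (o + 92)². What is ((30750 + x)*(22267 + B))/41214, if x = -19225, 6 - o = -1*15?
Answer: 201894950/20607 ≈ 9797.4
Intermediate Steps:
o = 21 (o = 6 - (-1)*15 = 6 - 1*(-15) = 6 + 15 = 21)
B = 12769 (B = (21 + 92)² = 113² = 12769)
((30750 + x)*(22267 + B))/41214 = ((30750 - 19225)*(22267 + 12769))/41214 = (11525*35036)*(1/41214) = 403789900*(1/41214) = 201894950/20607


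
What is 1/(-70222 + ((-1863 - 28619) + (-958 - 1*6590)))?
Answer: -1/108252 ≈ -9.2377e-6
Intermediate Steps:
1/(-70222 + ((-1863 - 28619) + (-958 - 1*6590))) = 1/(-70222 + (-30482 + (-958 - 6590))) = 1/(-70222 + (-30482 - 7548)) = 1/(-70222 - 38030) = 1/(-108252) = -1/108252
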